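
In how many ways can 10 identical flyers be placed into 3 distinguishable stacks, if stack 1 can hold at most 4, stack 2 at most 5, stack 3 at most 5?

15

Ignoring the caps, the number of non-negative solutions to x_1+…+x_3 = 10 is C(12,2) = 66.
Subtract solutions that violate a single cap (substitute x_i' = x_i − (cap_i+1)): x_1 ≥ 5 gives C(7,2) = 21; x_2 ≥ 6 gives C(6,2) = 15; x_3 ≥ 6 gives C(6,2) = 15. Together 51.
No two caps can be exceeded simultaneously, so the pair terms are all 0.
By inclusion–exclusion the count is 66 − 51 + 0 = 15.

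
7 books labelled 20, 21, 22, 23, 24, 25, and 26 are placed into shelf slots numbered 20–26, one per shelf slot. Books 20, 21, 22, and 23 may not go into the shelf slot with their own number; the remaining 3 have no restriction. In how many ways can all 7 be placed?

2790

Let Aᵢ (for 20 ≤ i ≤ 23) be the placements that put book i in its forbidden shelf slot. Any j of these fix j positions, leaving (7−j)! ways to fill the rest, and there are C(4,j) ways to pick which j.
By inclusion–exclusion, the number of valid placements is Σ_{j=0}^{4} (−1)^j C(4,j)·(7−j)!.
Computing: 5040 − 2880 + 720 − 96 + 6 = 2790.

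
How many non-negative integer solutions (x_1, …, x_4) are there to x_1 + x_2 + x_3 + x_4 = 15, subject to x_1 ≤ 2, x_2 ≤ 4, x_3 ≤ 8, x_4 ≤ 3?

Ignoring the caps, the number of non-negative solutions to x_1+…+x_4 = 15 is C(18,3) = 816.
Subtract solutions that violate a single cap (substitute x_i' = x_i − (cap_i+1)): x_1 ≥ 3 gives C(15,3) = 455; x_2 ≥ 5 gives C(13,3) = 286; x_3 ≥ 9 gives C(9,3) = 84; x_4 ≥ 4 gives C(14,3) = 364. Together 1189.
Add back pairs where two caps are both exceeded: 120 + 20 + 165 + 4 + 84 + 10 = 403.
Subtract triples: 0 + 20 + 0 + 0 = 20.
By inclusion–exclusion the count is 816 − 1189 + 403 − 20 = 10.

10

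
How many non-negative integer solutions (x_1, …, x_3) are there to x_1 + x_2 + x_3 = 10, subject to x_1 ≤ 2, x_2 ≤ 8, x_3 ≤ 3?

9

By stars and bars, unrestricted non-negative solutions to x_1+…+x_3 = 10 number C(10+2,2) = 66.
Subtract solutions that violate a single cap (substitute x_i' = x_i − (cap_i+1)): x_1 ≥ 3 gives C(9,2) = 36; x_2 ≥ 9 gives C(3,2) = 3; x_3 ≥ 4 gives C(8,2) = 28. Together 67.
Add back pairs where two caps are both exceeded: 0 + 10 + 0 = 10.
By inclusion–exclusion the count is 66 − 67 + 10 = 9.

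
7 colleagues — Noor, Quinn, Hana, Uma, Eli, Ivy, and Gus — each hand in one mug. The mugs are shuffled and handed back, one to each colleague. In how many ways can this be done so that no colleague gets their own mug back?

Let Aᵢ be the assignments in which colleague i gets their own mug. We want the size of the complement of A₁∪…∪A_7.
By inclusion–exclusion this is Σ_{j=0}^{7} (−1)^j C(7,j)·(7−j)!.
Computing: 5040 − 5040 + 2520 − 840 + 210 − 42 + 7 − 1 = 1854.

1854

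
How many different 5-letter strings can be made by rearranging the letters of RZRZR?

10

RZRZR has 5 letters with R appearing 3 times and Z appearing twice.
The number of distinct arrangements is 5!/(3!·2!) = 120/12 = 10.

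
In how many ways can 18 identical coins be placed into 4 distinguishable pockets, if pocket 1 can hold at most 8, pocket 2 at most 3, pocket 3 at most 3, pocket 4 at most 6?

10

Ignoring the caps, the number of non-negative solutions to x_1+…+x_4 = 18 is C(21,3) = 1330.
Subtract solutions that violate a single cap (substitute x_i' = x_i − (cap_i+1)): x_1 ≥ 9 gives C(12,3) = 220; x_2 ≥ 4 gives C(17,3) = 680; x_3 ≥ 4 gives C(17,3) = 680; x_4 ≥ 7 gives C(14,3) = 364. Together 1944.
Add back pairs where two caps are both exceeded: 56 + 56 + 10 + 286 + 120 + 120 = 648.
Subtract triples: 4 + 0 + 0 + 20 = 24.
By inclusion–exclusion the count is 1330 − 1944 + 648 − 24 = 10.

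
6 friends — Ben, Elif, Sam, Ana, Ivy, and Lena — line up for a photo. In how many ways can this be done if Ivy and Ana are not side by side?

There are 6! = 720 arrangements in all. If Ivy and Ana are adjacent, merging them into one block gives 2·(5)! = 240 arrangements.
So 720 − 240 = 480 arrangements keep them apart.

480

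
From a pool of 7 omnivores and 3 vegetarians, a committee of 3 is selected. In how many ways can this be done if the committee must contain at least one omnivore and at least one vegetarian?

84

Unrestricted: C(10,3) = 120 ways to pick any 3 of the 10.
Selections missing a whole group: no omnivores → C(3,3) = 1; no vegetarians → C(7,3) = 35.
Both groups omitted at once is impossible, so 120 − 36 = 84.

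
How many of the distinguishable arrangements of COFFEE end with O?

30

Fix O in the last position and arrange the remaining 5 letters.
Those 5 letters have E appearing twice and F appearing twice, giving (5)!/(2!·2!) = 30.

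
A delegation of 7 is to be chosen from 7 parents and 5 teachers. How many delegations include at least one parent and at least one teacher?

With no constraint there are C(12,7) = 792 possible selections.
Subtract selections that omit an entire group: no parents → C(5,7) = 0; no teachers → C(7,7) = 1.
Both groups omitted at once is impossible, so 792 − 1 = 791.

791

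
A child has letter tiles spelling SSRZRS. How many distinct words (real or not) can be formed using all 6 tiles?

SSRZRS has 6 letters with R appearing twice and S appearing 3 times.
Dividing 6! = 720 by 3!·2! = 12 for the repeated letters gives 60.

60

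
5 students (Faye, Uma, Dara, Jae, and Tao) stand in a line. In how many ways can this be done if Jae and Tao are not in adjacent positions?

72

Of the 5! = 120 arrangements, those with Jae and Tao adjacent number 2 × 4! = 48 (treat the pair as a block with 2 internal orders).
Complementary counting: 120 − 48 = 72.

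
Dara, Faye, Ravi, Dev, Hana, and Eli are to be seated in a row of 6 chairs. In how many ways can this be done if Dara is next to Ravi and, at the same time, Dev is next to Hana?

96

Treat {Dara,Ravi} as one block (2 orders) and {Dev,Hana} as another (2 orders).
That leaves 4 units to arrange: 2 × 2 × 4! = 4 × 24 = 96.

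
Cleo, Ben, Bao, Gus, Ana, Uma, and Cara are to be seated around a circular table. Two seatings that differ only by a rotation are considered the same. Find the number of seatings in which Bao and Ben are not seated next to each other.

All circular seatings of 7 people number (6)! = 720.
Those with Bao next to Ben: fuse the pair into one unit and seat 6 units around a circle — 2·(5)! = 240.
Subtracting, 720 − 240 = 480.

480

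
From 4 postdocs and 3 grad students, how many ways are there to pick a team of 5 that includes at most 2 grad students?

15

Split by how many grad students are chosen (0 through 2).
Sum: C(3,0)·C(4,5) + C(3,1)·C(4,4) + C(3,2)·C(4,3) = 0 + 3 + 12 = 15.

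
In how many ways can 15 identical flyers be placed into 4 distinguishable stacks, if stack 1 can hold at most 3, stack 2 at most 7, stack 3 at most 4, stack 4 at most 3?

10

Without the upper bounds there are C(18,3) = 816 ways to split 15 among 4 stacks.
Subtract solutions that violate a single cap (substitute x_i' = x_i − (cap_i+1)): x_1 ≥ 4 gives C(14,3) = 364; x_2 ≥ 8 gives C(10,3) = 120; x_3 ≥ 5 gives C(13,3) = 286; x_4 ≥ 4 gives C(14,3) = 364. Together 1134.
Add back pairs where two caps are both exceeded: 20 + 84 + 120 + 10 + 20 + 84 = 338.
Subtract triples: 0 + 0 + 10 + 0 = 10.
By inclusion–exclusion the count is 816 − 1134 + 338 − 10 = 10.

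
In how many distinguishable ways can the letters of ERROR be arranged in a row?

ERROR has 5 letters with R appearing 3 times.
The number of distinct arrangements is 5!/(3!) = 120/6 = 20.

20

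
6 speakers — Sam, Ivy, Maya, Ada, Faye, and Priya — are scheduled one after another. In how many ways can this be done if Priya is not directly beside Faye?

There are 6! = 720 arrangements in all. If Priya and Faye are adjacent, merging them into one block gives 2·(5)! = 240 arrangements.
So 720 − 240 = 480 arrangements keep them apart.

480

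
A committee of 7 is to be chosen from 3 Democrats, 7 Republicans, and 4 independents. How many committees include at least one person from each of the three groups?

With no constraint there are C(14,7) = 3432 possible selections.
Subtract selections that omit an entire group: no Democrats → C(11,7) = 330; no Republicans → C(7,7) = 1; no independents → C(10,7) = 120.
Add back selections omitting two groups (i.e. drawn from a single group): C(3,7) + C(7,7) + C(4,7) = 1.
By inclusion–exclusion: 3432 − 451 + 1 = 2982.

2982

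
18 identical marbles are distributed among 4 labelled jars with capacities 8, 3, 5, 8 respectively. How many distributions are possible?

73

Ignoring the caps, the number of non-negative solutions to x_1+…+x_4 = 18 is C(21,3) = 1330.
Subtract solutions that violate a single cap (substitute x_i' = x_i − (cap_i+1)): x_1 ≥ 9 gives C(12,3) = 220; x_2 ≥ 4 gives C(17,3) = 680; x_3 ≥ 6 gives C(15,3) = 455; x_4 ≥ 9 gives C(12,3) = 220. Together 1575.
Add back pairs where two caps are both exceeded: 56 + 20 + 1 + 165 + 56 + 20 = 318.
By inclusion–exclusion the count is 1330 − 1575 + 318 = 73.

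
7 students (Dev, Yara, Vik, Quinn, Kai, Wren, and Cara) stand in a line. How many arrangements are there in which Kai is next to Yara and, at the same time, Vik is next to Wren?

Treat {Kai,Yara} as one block (2 orders) and {Vik,Wren} as another (2 orders).
That leaves 5 units to arrange: 2 × 2 × 5! = 4 × 120 = 480.

480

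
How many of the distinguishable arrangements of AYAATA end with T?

Fix T in the last position and arrange the remaining 5 letters.
Those 5 letters have A appearing 4 times, giving (5)!/(4!) = 5.

5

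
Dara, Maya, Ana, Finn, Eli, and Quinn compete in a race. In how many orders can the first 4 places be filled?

This is an ordered selection of 4 from 6: P(6,4).
That gives 6 × 5 × 4 × 3 = 360.

360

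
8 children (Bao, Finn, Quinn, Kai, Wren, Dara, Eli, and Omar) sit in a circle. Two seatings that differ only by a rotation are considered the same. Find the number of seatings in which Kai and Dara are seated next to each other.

Glue Kai and Dara into a block (2 internal orders). Seating 7 units around a circle gives (6)! arrangements.
So 2 × (6)! = 2 × 720 = 1440.

1440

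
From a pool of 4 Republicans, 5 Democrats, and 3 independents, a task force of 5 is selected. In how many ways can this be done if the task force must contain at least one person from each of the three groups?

590

Total 5-person selections from all 12: C(12,5) = 792.
Selections missing a whole group: no Republicans → C(8,5) = 56; no Democrats → C(7,5) = 21; no independents → C(9,5) = 126.
Add back selections omitting two groups (i.e. drawn from a single group): C(4,5) + C(5,5) + C(3,5) = 1.
By inclusion–exclusion: 792 − 203 + 1 = 590.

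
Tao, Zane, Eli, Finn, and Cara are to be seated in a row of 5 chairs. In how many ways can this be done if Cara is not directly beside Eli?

There are 5! = 120 arrangements in all. If Cara and Eli are adjacent, merging them into one block gives 2·(4)! = 48 arrangements.
Complementary counting: 120 − 48 = 72.

72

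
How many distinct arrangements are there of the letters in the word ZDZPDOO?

The 7 letters of ZDZPDOO have repeats: D appearing twice, O appearing twice, and Z appearing twice.
So there are 7! / (2!·2!·2!) = 630 distinguishable arrangements.

630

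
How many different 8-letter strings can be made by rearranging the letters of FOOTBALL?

FOOTBALL has 8 letters with L appearing twice and O appearing twice.
The number of distinct arrangements is 8!/(2!·2!) = 40320/4 = 10080.

10080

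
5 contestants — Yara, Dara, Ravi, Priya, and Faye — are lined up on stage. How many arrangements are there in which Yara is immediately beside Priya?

48

Glue Yara and Priya into one block (2 internal orders), leaving 4 units to arrange in a row.
So the count is 2·(4)! = 48.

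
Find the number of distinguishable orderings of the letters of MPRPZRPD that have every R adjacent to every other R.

Treat the 2 copies of R as a single block. The multiset to arrange is then {RR, D, M, P, P, P, Z}, 7 items in all.
That gives (7)!/(3!) = 840 arrangements.

840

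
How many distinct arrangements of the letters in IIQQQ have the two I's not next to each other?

6

There are 5!/(3!·2!) = 10 arrangements of IIQQQ in total.
If the two I's are adjacent, glue them into one block, leaving 4 items to arrange: (4)!/(3!) = 4 ways.
Subtracting, 10 − 4 = 6 arrangements keep the I's apart.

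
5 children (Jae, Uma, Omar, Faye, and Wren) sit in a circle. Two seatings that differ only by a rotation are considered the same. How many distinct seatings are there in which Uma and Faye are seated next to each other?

Treat {Uma, Faye} as one unit (2 internal orders) and seat the resulting 4 units around the table: (3)! circular arrangements.
So 2 × (3)! = 2 × 6 = 12.

12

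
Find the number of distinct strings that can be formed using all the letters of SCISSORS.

1680

The 8 letters of SCISSORS have repeats: S appearing 4 times.
The number of distinct arrangements is 8!/(4!) = 40320/24 = 1680.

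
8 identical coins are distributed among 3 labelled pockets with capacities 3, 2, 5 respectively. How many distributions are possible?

6

By stars and bars, unrestricted non-negative solutions to x_1+…+x_3 = 8 number C(8+2,2) = 45.
Subtract solutions that violate a single cap (substitute x_i' = x_i − (cap_i+1)): x_1 ≥ 4 gives C(6,2) = 15; x_2 ≥ 3 gives C(7,2) = 21; x_3 ≥ 6 gives C(4,2) = 6. Together 42.
Add back pairs where two caps are both exceeded: 3 + 0 + 0 = 3.
By inclusion–exclusion the count is 45 − 42 + 3 = 6.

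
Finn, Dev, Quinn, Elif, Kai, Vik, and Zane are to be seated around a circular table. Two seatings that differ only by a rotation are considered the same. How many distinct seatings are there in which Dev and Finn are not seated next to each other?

Without the restriction there are (6)! = 720 seatings.
Seatings with Dev beside Finn: treat them as a block with 2 internal orders, giving 2 × (5)! = 240.
Subtracting, 720 − 240 = 480.

480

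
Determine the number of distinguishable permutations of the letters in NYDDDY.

NYDDDY has 6 letters with D appearing 3 times and Y appearing twice.
Dividing 6! = 720 by 3!·2! = 12 for the repeated letters gives 60.

60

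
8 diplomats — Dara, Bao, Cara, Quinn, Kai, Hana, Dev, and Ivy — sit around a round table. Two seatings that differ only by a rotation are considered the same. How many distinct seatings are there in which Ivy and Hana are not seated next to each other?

All circular seatings of 8 people number (7)! = 5040.
Seatings with Ivy beside Hana: treat them as a block with 2 internal orders, giving 2 × (6)! = 1440.
Subtracting, 5040 − 1440 = 3600.

3600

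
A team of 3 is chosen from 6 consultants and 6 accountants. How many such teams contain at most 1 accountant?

Split by how many accountants are chosen (0 through 1).
Sum: C(6,0)·C(6,3) + C(6,1)·C(6,2) = 20 + 90 = 110.

110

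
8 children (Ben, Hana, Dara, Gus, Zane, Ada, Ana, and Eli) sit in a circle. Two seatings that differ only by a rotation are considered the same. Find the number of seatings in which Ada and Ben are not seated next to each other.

3600

All circular seatings of 8 people number (7)! = 5040.
Those with Ada next to Ben: fuse the pair into one unit and seat 7 units around a circle — 2·(6)! = 1440.
Subtracting, 5040 − 1440 = 3600.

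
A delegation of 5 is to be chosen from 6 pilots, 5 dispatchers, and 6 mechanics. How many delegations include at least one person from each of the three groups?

Total 5-person selections from all 17: C(17,5) = 6188.
Selections missing a whole group: no pilots → C(11,5) = 462; no dispatchers → C(12,5) = 792; no mechanics → C(11,5) = 462.
Add back selections omitting two groups (i.e. drawn from a single group): C(6,5) + C(5,5) + C(6,5) = 13.
By inclusion–exclusion: 6188 − 1716 + 13 = 4485.

4485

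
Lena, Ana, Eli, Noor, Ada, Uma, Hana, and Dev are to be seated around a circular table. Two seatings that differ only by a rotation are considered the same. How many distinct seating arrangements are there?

5040

Fix one person's seat to break rotational symmetry; the remaining 7 people can be arranged in (7)! = 5040 ways.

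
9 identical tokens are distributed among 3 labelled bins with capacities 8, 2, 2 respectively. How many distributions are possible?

Ignoring the caps, the number of non-negative solutions to x_1+…+x_3 = 9 is C(11,2) = 55.
Subtract solutions that violate a single cap (substitute x_i' = x_i − (cap_i+1)): x_1 ≥ 9 gives C(2,2) = 1; x_2 ≥ 3 gives C(8,2) = 28; x_3 ≥ 3 gives C(8,2) = 28. Together 57.
Add back pairs where two caps are both exceeded: 0 + 0 + 10 = 10.
By inclusion–exclusion the count is 55 − 57 + 10 = 8.

8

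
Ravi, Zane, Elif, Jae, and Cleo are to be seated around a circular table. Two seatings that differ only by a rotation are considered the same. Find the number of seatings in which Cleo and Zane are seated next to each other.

Treat {Cleo, Zane} as one unit (2 internal orders) and seat the resulting 4 units around the table: (3)! circular arrangements.
So 2 × (3)! = 2 × 6 = 12.

12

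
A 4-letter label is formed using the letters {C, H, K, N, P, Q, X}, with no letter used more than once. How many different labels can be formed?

Choose and order 4 of the 7 symbols: the first letter has 7 options, the next 6, then 5, 4.
7 × 6 × 5 × 4 = 840.

840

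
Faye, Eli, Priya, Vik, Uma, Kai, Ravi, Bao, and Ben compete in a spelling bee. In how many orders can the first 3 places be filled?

504

This is an ordered selection of 3 from 9: P(9,3).
That gives 9 × 8 × 7 = 504.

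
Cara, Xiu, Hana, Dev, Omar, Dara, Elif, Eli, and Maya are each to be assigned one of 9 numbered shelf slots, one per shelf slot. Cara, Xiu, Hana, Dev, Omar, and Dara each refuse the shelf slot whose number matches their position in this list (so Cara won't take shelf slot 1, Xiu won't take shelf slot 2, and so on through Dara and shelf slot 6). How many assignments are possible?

Let Aᵢ (for 1 ≤ i ≤ 6) be the placements that put person i in their forbidden shelf slot. Any j of these fix j positions, leaving (9−j)! ways to fill the rest, and there are C(6,j) ways to pick which j.
By inclusion–exclusion, the number of valid placements is Σ_{j=0}^{6} (−1)^j C(6,j)·(9−j)!.
Computing: 362880 − 241920 + 75600 − 14400 + 1800 − 144 + 6 = 183822.

183822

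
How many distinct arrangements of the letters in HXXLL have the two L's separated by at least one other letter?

There are 5!/(2!·2!) = 30 arrangements of HXXLL in total.
Arrangements with the L's together: treat LL as one letter, giving (4)!/(2!) = 12.
Hence 30 − 12 = 18.

18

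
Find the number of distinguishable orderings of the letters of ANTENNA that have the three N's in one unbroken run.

60

Treat the 3 copies of N as a single block. The multiset to arrange is then {NNN, A, A, E, T}, 5 items in all.
That gives (5)!/(2!) = 60 arrangements.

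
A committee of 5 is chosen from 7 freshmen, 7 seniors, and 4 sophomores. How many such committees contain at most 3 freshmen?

Split by how many freshmen are chosen (0 through 3).
Sum: C(7,0)·C(11,5) + C(7,1)·C(11,4) + C(7,2)·C(11,3) + C(7,3)·C(11,2) = 462 + 2310 + 3465 + 1925 = 8162.

8162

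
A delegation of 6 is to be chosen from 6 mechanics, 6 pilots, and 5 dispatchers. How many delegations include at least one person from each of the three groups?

Unrestricted: C(17,6) = 12376 ways to pick any 6 of the 17.
Subtract selections that omit an entire group: no mechanics → C(11,6) = 462; no pilots → C(11,6) = 462; no dispatchers → C(12,6) = 924.
Add back selections omitting two groups (i.e. drawn from a single group): C(6,6) + C(6,6) + C(5,6) = 2.
By inclusion–exclusion: 12376 − 1848 + 2 = 10530.

10530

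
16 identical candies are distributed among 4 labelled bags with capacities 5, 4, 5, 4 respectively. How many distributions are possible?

Without the upper bounds there are C(19,3) = 969 ways to split 16 among 4 bags.
Subtract solutions that violate a single cap (substitute x_i' = x_i − (cap_i+1)): x_1 ≥ 6 gives C(13,3) = 286; x_2 ≥ 5 gives C(14,3) = 364; x_3 ≥ 6 gives C(13,3) = 286; x_4 ≥ 5 gives C(14,3) = 364. Together 1300.
Add back pairs where two caps are both exceeded: 56 + 35 + 56 + 56 + 84 + 56 = 343.
Subtract triples: 0 + 1 + 0 + 1 = 2.
By inclusion–exclusion the count is 969 − 1300 + 343 − 2 = 10.

10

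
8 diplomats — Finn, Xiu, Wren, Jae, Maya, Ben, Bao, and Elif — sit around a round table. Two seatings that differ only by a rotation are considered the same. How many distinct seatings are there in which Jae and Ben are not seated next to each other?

3600

Without the restriction there are (7)! = 5040 seatings.
Those with Jae next to Ben: fuse the pair into one unit and seat 7 units around a circle — 2·(6)! = 1440.
Subtracting, 5040 − 1440 = 3600.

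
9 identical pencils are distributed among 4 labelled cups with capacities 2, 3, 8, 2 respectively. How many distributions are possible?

By stars and bars, unrestricted non-negative solutions to x_1+…+x_4 = 9 number C(9+3,3) = 220.
Subtract solutions that violate a single cap (substitute x_i' = x_i − (cap_i+1)): x_1 ≥ 3 gives C(9,3) = 84; x_2 ≥ 4 gives C(8,3) = 56; x_3 ≥ 9 gives C(3,3) = 1; x_4 ≥ 3 gives C(9,3) = 84. Together 225.
Add back pairs where two caps are both exceeded: 10 + 0 + 20 + 0 + 10 + 0 = 40.
By inclusion–exclusion the count is 220 − 225 + 40 = 35.

35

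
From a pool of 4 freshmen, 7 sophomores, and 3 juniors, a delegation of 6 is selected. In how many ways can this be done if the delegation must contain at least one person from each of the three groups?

Total 6-person selections from all 14: C(14,6) = 3003.
Selections missing a whole group: no freshmen → C(10,6) = 210; no sophomores → C(7,6) = 7; no juniors → C(11,6) = 462.
Add back selections omitting two groups (i.e. drawn from a single group): C(4,6) + C(7,6) + C(3,6) = 7.
By inclusion–exclusion: 3003 − 679 + 7 = 2331.

2331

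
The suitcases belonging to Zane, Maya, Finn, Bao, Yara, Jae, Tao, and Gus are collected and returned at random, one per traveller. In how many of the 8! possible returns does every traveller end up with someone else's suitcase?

This is the derangement count D_8: permutations of 8 items with no fixed point.
By inclusion–exclusion this is Σ_{j=0}^{8} (−1)^j C(8,j)·(8−j)!.
Computing: 40320 − 40320 + 20160 − 6720 + 1680 − 336 + 56 − 8 + 1 = 14833.

14833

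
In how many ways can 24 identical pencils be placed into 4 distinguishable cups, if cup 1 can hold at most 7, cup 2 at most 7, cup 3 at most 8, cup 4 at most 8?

84

By stars and bars, unrestricted non-negative solutions to x_1+…+x_4 = 24 number C(24+3,3) = 2925.
Subtract solutions that violate a single cap (substitute x_i' = x_i − (cap_i+1)): x_1 ≥ 8 gives C(19,3) = 969; x_2 ≥ 8 gives C(19,3) = 969; x_3 ≥ 9 gives C(18,3) = 816; x_4 ≥ 9 gives C(18,3) = 816. Together 3570.
Add back pairs where two caps are both exceeded: 165 + 120 + 120 + 120 + 120 + 84 = 729.
By inclusion–exclusion the count is 2925 − 3570 + 729 = 84.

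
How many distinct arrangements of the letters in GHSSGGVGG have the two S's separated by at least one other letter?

There are 9!/(5!·2!) = 1512 arrangements of GHSSGGVGG in total.
Arrangements with the S's together: treat SS as one letter, giving (8)!/(5!) = 336.
Subtracting, 1512 − 336 = 1176 arrangements keep the S's apart.

1176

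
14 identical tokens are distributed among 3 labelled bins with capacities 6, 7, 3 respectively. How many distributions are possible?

6

Ignoring the caps, the number of non-negative solutions to x_1+…+x_3 = 14 is C(16,2) = 120.
Subtract solutions that violate a single cap (substitute x_i' = x_i − (cap_i+1)): x_1 ≥ 7 gives C(9,2) = 36; x_2 ≥ 8 gives C(8,2) = 28; x_3 ≥ 4 gives C(12,2) = 66. Together 130.
Add back pairs where two caps are both exceeded: 0 + 10 + 6 = 16.
By inclusion–exclusion the count is 120 − 130 + 16 = 6.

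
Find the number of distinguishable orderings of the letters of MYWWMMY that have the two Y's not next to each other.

Total arrangements of MYWWMMY: 7!/(3!·2!·2!) = 210.
If the two Y's are adjacent, glue them into one block, leaving 6 items to arrange: (6)!/(3!·2!) = 60 ways.
Subtracting, 210 − 60 = 150 arrangements keep the Y's apart.

150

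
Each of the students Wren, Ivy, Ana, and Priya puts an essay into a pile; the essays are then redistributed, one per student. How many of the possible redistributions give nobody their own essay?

9

This is the derangement count D_4: permutations of 4 items with no fixed point.
By inclusion–exclusion this is Σ_{j=0}^{4} (−1)^j C(4,j)·(4−j)!.
Computing: 24 − 24 + 12 − 4 + 1 = 9.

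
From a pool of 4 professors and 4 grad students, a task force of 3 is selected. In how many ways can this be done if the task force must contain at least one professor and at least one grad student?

Unrestricted: C(8,3) = 56 ways to pick any 3 of the 8.
Selections missing a whole group: no professors → C(4,3) = 4; no grad students → C(4,3) = 4.
Both groups omitted at once is impossible, so 56 − 8 = 48.

48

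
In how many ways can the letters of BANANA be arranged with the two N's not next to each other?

Total arrangements of BANANA: 6!/(3!·2!) = 60.
Arrangements with the N's together: treat NN as one letter, giving (5)!/(3!) = 20.
Subtracting, 60 − 20 = 40 arrangements keep the N's apart.

40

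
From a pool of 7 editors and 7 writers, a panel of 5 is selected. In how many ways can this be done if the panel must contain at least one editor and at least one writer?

1960

Total 5-person selections from all 14: C(14,5) = 2002.
Subtract selections that omit an entire group: no editors → C(7,5) = 21; no writers → C(7,5) = 21.
Both groups omitted at once is impossible, so 2002 − 42 = 1960.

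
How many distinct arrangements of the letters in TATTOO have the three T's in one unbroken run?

Treat the 3 copies of T as a single block. The multiset to arrange is then {TTT, A, O, O}, 4 items in all.
That gives (4)!/(2!) = 12 arrangements.

12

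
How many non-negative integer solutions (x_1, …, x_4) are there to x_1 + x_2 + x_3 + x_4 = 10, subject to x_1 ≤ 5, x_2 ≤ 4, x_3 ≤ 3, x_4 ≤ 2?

30

Without the upper bounds there are C(13,3) = 286 ways to split 10 among 4 variables.
Subtract solutions that violate a single cap (substitute x_i' = x_i − (cap_i+1)): x_1 ≥ 6 gives C(7,3) = 35; x_2 ≥ 5 gives C(8,3) = 56; x_3 ≥ 4 gives C(9,3) = 84; x_4 ≥ 3 gives C(10,3) = 120. Together 295.
Add back pairs where two caps are both exceeded: 0 + 1 + 4 + 4 + 10 + 20 = 39.
By inclusion–exclusion the count is 286 − 295 + 39 = 30.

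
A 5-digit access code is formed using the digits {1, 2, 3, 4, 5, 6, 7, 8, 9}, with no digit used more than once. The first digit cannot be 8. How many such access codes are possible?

13440

The first digit has 9−1 = 8 choices (anything except 8).
The remaining 4 digits are filled from the other 8 symbols without repetition: 8 × 7 × 6 × 5 = 1680.
Total: 8 × 1680 = 13440.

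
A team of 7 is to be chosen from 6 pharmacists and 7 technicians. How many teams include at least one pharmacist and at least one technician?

1715

With no constraint there are C(13,7) = 1716 possible selections.
Subtract selections that omit an entire group: no pharmacists → C(7,7) = 1; no technicians → C(6,7) = 0.
Both groups omitted at once is impossible, so 1716 − 1 = 1715.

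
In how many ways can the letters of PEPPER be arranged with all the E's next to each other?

20

Treat the 2 copies of E as a single block. The multiset to arrange is then {EE, P, P, P, R}, 5 items in all.
That gives (5)!/(3!) = 20 arrangements.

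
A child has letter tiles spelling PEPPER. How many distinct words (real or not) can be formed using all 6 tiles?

PEPPER has 6 letters with E appearing twice and P appearing 3 times.
Dividing 6! = 720 by 3!·2! = 12 for the repeated letters gives 60.

60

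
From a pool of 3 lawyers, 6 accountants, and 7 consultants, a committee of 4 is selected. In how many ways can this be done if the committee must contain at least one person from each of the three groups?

Unrestricted: C(16,4) = 1820 ways to pick any 4 of the 16.
Selections missing a whole group: no lawyers → C(13,4) = 715; no accountants → C(10,4) = 210; no consultants → C(9,4) = 126.
Add back selections omitting two groups (i.e. drawn from a single group): C(3,4) + C(6,4) + C(7,4) = 50.
By inclusion–exclusion: 1820 − 1051 + 50 = 819.

819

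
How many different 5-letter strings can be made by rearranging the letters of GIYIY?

30

The 5 letters of GIYIY have repeats: I appearing twice and Y appearing twice.
The number of distinct arrangements is 5!/(2!·2!) = 120/4 = 30.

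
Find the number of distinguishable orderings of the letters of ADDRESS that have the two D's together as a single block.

360

Treat the 2 copies of D as a single block. The multiset to arrange is then {DD, A, E, R, S, S}, 6 items in all.
That gives (6)!/(2!) = 360 arrangements.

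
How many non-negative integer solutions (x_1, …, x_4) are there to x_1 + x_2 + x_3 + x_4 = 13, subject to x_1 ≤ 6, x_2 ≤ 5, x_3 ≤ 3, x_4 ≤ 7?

By stars and bars, unrestricted non-negative solutions to x_1+…+x_4 = 13 number C(13+3,3) = 560.
Subtract solutions that violate a single cap (substitute x_i' = x_i − (cap_i+1)): x_1 ≥ 7 gives C(9,3) = 84; x_2 ≥ 6 gives C(10,3) = 120; x_3 ≥ 4 gives C(12,3) = 220; x_4 ≥ 8 gives C(8,3) = 56. Together 480.
Add back pairs where two caps are both exceeded: 1 + 10 + 0 + 20 + 0 + 4 = 35.
By inclusion–exclusion the count is 560 − 480 + 35 = 115.

115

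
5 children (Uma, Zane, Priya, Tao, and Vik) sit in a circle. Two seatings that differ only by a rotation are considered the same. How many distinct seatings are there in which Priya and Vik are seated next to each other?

12

Treat {Priya, Vik} as one unit (2 internal orders) and seat the resulting 4 units around the table: (3)! circular arrangements.
So 2 × (3)! = 2 × 6 = 12.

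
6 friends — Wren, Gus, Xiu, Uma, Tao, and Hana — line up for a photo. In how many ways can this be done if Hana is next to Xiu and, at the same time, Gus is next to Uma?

96

Treat {Hana,Xiu} as one block (2 orders) and {Gus,Uma} as another (2 orders).
That leaves 4 units to arrange: 2 × 2 × 4! = 4 × 24 = 96.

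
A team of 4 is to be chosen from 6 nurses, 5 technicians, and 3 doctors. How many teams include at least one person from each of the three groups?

495

Unrestricted: C(14,4) = 1001 ways to pick any 4 of the 14.
Selections missing a whole group: no nurses → C(8,4) = 70; no technicians → C(9,4) = 126; no doctors → C(11,4) = 330.
Add back selections omitting two groups (i.e. drawn from a single group): C(6,4) + C(5,4) + C(3,4) = 20.
By inclusion–exclusion: 1001 − 526 + 20 = 495.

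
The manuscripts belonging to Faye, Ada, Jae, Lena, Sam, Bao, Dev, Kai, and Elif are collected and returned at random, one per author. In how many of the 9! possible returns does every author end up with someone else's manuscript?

Count assignments avoiding every fixed point. For any j of the 9 authors fixed to their own manuscript, the other 9−j can be arranged in (9−j)! ways.
By inclusion–exclusion this is Σ_{j=0}^{9} (−1)^j C(9,j)·(9−j)!.
Computing: 362880 − 362880 + 181440 − 60480 + 15120 − 3024 + 504 − 72 + 9 − 1 = 133496.

133496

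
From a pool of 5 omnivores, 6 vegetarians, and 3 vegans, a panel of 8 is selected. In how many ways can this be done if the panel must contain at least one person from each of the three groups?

Unrestricted: C(14,8) = 3003 ways to pick any 8 of the 14.
Selections missing a whole group: no omnivores → C(9,8) = 9; no vegetarians → C(8,8) = 1; no vegans → C(11,8) = 165.
Add back selections omitting two groups (i.e. drawn from a single group): C(5,8) + C(6,8) + C(3,8) = 0.
By inclusion–exclusion: 3003 − 175 + 0 = 2828.

2828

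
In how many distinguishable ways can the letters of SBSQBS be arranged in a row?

SBSQBS has 6 letters with B appearing twice and S appearing 3 times.
So there are 6! / (3!·2!) = 60 distinguishable arrangements.

60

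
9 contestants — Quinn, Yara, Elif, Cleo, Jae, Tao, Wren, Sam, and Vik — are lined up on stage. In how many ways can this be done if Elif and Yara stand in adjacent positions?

Glue Elif and Yara into one block (2 internal orders), leaving 8 units to arrange in a row.
That gives 2 × 8! = 2 × 40320 = 80640.

80640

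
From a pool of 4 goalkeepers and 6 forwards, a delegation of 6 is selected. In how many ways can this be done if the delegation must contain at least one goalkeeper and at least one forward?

209

Total 6-person selections from all 10: C(10,6) = 210.
Selections missing a whole group: no goalkeepers → C(6,6) = 1; no forwards → C(4,6) = 0.
Both groups omitted at once is impossible, so 210 − 1 = 209.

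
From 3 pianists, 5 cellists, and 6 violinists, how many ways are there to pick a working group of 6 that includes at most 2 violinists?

1414

Split by how many violinists are chosen (0 through 2).
Sum: C(6,0)·C(8,6) + C(6,1)·C(8,5) + C(6,2)·C(8,4) = 28 + 336 + 1050 = 1414.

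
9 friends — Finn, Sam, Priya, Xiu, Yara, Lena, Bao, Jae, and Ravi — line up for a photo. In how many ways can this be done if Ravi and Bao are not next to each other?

282240

Of the 9! = 362880 arrangements, those with Ravi and Bao adjacent number 2 × 8! = 80640 (treat the pair as a block with 2 internal orders).
Complementary counting: 362880 − 80640 = 282240.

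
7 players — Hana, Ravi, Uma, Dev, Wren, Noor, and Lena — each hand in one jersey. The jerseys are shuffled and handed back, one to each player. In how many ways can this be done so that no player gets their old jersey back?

1854

Count assignments avoiding every fixed point. For any j of the 7 players fixed to their old jersey, the other 7−j can be arranged in (7−j)! ways.
By inclusion–exclusion this is Σ_{j=0}^{7} (−1)^j C(7,j)·(7−j)!.
Computing: 5040 − 5040 + 2520 − 840 + 210 − 42 + 7 − 1 = 1854.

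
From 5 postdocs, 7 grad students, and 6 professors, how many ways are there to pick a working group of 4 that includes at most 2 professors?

Split by how many professors are chosen (0 through 2).
Sum: C(6,0)·C(12,4) + C(6,1)·C(12,3) + C(6,2)·C(12,2) = 495 + 1320 + 990 = 2805.

2805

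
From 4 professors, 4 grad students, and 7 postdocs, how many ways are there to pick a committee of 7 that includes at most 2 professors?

Split by how many professors are chosen (0 through 2).
Sum: C(4,0)·C(11,7) + C(4,1)·C(11,6) + C(4,2)·C(11,5) = 330 + 1848 + 2772 = 4950.

4950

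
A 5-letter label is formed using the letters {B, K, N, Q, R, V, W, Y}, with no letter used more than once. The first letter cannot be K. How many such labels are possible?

5880

The first letter has 8−1 = 7 choices (anything except K).
The remaining 4 letters are filled from the other 7 symbols without repetition: 7 × 6 × 5 × 4 = 840.
Total: 7 × 840 = 5880.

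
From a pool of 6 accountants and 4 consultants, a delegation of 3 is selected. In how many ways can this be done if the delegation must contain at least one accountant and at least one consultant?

With no constraint there are C(10,3) = 120 possible selections.
Selections missing a whole group: no accountants → C(4,3) = 4; no consultants → C(6,3) = 20.
Both groups omitted at once is impossible, so 120 − 24 = 96.

96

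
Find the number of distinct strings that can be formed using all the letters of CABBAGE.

1260

The 7 letters of CABBAGE have repeats: A appearing twice and B appearing twice.
The number of distinct arrangements is 7!/(2!·2!) = 5040/4 = 1260.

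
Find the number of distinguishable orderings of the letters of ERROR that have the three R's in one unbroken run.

Treat the 3 copies of R as a single block. The multiset to arrange is then {RRR, E, O}, 3 items in all.
All 3 items are distinct, so there are (3)! = 6 arrangements.

6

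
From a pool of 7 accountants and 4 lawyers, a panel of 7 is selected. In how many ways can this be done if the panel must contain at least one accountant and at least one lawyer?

329

Unrestricted: C(11,7) = 330 ways to pick any 7 of the 11.
Subtract selections that omit an entire group: no accountants → C(4,7) = 0; no lawyers → C(7,7) = 1.
Both groups omitted at once is impossible, so 330 − 1 = 329.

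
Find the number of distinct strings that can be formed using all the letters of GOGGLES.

840

GOGGLES has 7 letters with G appearing 3 times.
The number of distinct arrangements is 7!/(3!) = 5040/6 = 840.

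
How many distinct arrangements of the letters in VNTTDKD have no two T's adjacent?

900

Total arrangements of VNTTDKD: 7!/(2!·2!) = 1260.
Arrangements with the T's together: treat TT as one letter, giving (6)!/(2!) = 360.
Hence 1260 − 360 = 900.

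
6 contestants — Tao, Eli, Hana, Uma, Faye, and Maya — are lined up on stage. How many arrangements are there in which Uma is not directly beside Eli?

There are 6! = 720 arrangements in all. If Uma and Eli are adjacent, merging them into one block gives 2·(5)! = 240 arrangements.
Complementary counting: 720 − 240 = 480.

480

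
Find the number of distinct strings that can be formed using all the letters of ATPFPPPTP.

1512

Letter multiplicities in ATPFPPPTP: A×1, F×1, P×5, T×2.
Dividing 9! = 362880 by 5!·2! = 240 for the repeated letters gives 1512.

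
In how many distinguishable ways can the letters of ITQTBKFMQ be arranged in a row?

ITQTBKFMQ has 9 letters with Q appearing twice and T appearing twice.
The number of distinct arrangements is 9!/(2!·2!) = 362880/4 = 90720.

90720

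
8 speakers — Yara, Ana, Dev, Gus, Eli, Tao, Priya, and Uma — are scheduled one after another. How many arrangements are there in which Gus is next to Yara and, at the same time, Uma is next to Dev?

2880

Treat {Gus,Yara} as one block (2 orders) and {Uma,Dev} as another (2 orders).
That leaves 6 units to arrange: 2 × 2 × 6! = 4 × 720 = 2880.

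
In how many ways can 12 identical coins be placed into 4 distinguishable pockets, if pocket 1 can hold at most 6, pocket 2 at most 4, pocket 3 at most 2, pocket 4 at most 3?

Ignoring the caps, the number of non-negative solutions to x_1+…+x_4 = 12 is C(15,3) = 455.
Subtract solutions that violate a single cap (substitute x_i' = x_i − (cap_i+1)): x_1 ≥ 7 gives C(8,3) = 56; x_2 ≥ 5 gives C(10,3) = 120; x_3 ≥ 3 gives C(12,3) = 220; x_4 ≥ 4 gives C(11,3) = 165. Together 561.
Add back pairs where two caps are both exceeded: 1 + 10 + 4 + 35 + 20 + 56 = 126.
Subtract triples: 0 + 0 + 0 + 1 = 1.
By inclusion–exclusion the count is 455 − 561 + 126 − 1 = 19.

19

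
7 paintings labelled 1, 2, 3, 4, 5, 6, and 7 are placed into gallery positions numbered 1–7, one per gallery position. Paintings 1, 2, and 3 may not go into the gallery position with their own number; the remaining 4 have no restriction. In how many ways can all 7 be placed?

Let Aᵢ (for i ∈ {1, 2, 3}) be the placements that put painting i in its forbidden gallery position. Any j of these fix j positions, leaving (7−j)! ways to fill the rest, and there are C(3,j) ways to pick which j.
By inclusion–exclusion, the number of valid placements is Σ_{j=0}^{3} (−1)^j C(3,j)·(7−j)!.
Computing: 5040 − 2160 + 360 − 24 = 3216.

3216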